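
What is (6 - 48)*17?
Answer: -714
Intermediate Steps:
(6 - 48)*17 = -42*17 = -714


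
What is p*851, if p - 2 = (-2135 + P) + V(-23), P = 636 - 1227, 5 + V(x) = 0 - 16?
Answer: -2335995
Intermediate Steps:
V(x) = -21 (V(x) = -5 + (0 - 16) = -5 - 16 = -21)
P = -591
p = -2745 (p = 2 + ((-2135 - 591) - 21) = 2 + (-2726 - 21) = 2 - 2747 = -2745)
p*851 = -2745*851 = -2335995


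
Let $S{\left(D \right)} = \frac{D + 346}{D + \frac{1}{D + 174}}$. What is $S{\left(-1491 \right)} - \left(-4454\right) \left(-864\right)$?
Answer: $- \frac{7556618689923}{1963648} \approx -3.8483 \cdot 10^{6}$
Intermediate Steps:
$S{\left(D \right)} = \frac{346 + D}{D + \frac{1}{174 + D}}$
$S{\left(-1491 \right)} - \left(-4454\right) \left(-864\right) = \frac{60204 + \left(-1491\right)^{2} + 520 \left(-1491\right)}{1 + \left(-1491\right)^{2} + 174 \left(-1491\right)} - \left(-4454\right) \left(-864\right) = \frac{60204 + 2223081 - 775320}{1 + 2223081 - 259434} - 3848256 = \frac{1}{1963648} \cdot 1507965 - 3848256 = \frac{1507965}{1963648} - 3848256 = - \frac{7556618689923}{1963648}$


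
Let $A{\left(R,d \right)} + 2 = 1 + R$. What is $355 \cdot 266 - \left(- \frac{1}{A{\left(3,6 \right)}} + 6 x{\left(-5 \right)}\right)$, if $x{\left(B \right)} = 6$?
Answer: $\frac{188789}{2} \approx 94395.0$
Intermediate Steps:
$A{\left(R,d \right)} = -1 + R$ ($A{\left(R,d \right)} = -2 + \left(1 + R\right) = -1 + R$)
$355 \cdot 266 - \left(- \frac{1}{A{\left(3,6 \right)}} + 6 x{\left(-5 \right)}\right) = 355 \cdot 266 + \left(\frac{1}{-1 + 3} - 36\right) = 94430 - \left(36 - \frac{1}{2}\right) = 94430 + \left(\frac{1}{2} - 36\right) = 94430 - \frac{71}{2} = \frac{188789}{2}$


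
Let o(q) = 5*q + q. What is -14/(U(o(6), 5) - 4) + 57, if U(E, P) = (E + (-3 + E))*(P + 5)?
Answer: 2792/49 ≈ 56.980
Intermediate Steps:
o(q) = 6*q
U(E, P) = (-3 + 2*E)*(5 + P)
-14/(U(o(6), 5) - 4) + 57 = -14/((-15 - 3*5 + 10*(6*6) + 2*(6*6)*5) - 4) + 57 = -14/((-15 - 15 + 10*36 + 2*36*5) - 4) + 57 = -14/((-15 - 15 + 360 + 360) - 4) + 57 = -14/(690 - 4) + 57 = -14/686 + 57 = (1/686)*(-14) + 57 = -1/49 + 57 = 2792/49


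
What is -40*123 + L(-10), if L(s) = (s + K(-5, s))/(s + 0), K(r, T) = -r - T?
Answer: -9841/2 ≈ -4920.5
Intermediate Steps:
K(r, T) = -T - r
L(s) = 5/s (L(s) = (s + (-s - 1*(-5)))/(s + 0) = (s + (-s + 5))/s = (s + (5 - s))/s = 5/s)
-40*123 + L(-10) = -40*123 + 5/(-10) = -4920 + 5*(-⅒) = -4920 - ½ = -9841/2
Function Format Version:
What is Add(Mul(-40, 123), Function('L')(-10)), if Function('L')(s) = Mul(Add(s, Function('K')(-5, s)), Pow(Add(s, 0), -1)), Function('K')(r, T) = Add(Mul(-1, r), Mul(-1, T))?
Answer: Rational(-9841, 2) ≈ -4920.5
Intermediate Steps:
Function('K')(r, T) = Add(Mul(-1, T), Mul(-1, r))
Function('L')(s) = Mul(5, Pow(s, -1)) (Function('L')(s) = Mul(Add(s, Add(Mul(-1, s), Mul(-1, -5))), Pow(Add(s, 0), -1)) = Mul(Add(s, Add(Mul(-1, s), 5)), Pow(s, -1)) = Mul(Add(s, Add(5, Mul(-1, s))), Pow(s, -1)) = Mul(5, Pow(s, -1)))
Add(Mul(-40, 123), Function('L')(-10)) = Add(Mul(-40, 123), Mul(5, Pow(-10, -1))) = Add(-4920, Mul(5, Rational(-1, 10))) = Add(-4920, Rational(-1, 2)) = Rational(-9841, 2)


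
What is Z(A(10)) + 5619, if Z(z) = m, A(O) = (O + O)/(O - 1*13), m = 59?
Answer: 5678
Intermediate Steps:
A(O) = 2*O/(-13 + O) (A(O) = (2*O)/(O - 13) = (2*O)/(-13 + O) = 2*O/(-13 + O))
Z(z) = 59
Z(A(10)) + 5619 = 59 + 5619 = 5678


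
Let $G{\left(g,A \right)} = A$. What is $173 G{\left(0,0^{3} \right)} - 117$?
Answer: $-117$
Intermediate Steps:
$173 G{\left(0,0^{3} \right)} - 117 = 173 \cdot 0^{3} - 117 = 173 \cdot 0 - 117 = 0 - 117 = -117$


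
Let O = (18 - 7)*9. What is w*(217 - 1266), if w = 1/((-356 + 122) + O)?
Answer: 1049/135 ≈ 7.7704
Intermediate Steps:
O = 99 (O = 11*9 = 99)
w = -1/135 (w = 1/((-356 + 122) + 99) = 1/(-234 + 99) = 1/(-135) = -1/135 ≈ -0.0074074)
w*(217 - 1266) = -(217 - 1266)/135 = -1/135*(-1049) = 1049/135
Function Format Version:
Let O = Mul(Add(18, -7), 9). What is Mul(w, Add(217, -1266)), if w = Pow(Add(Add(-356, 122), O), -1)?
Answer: Rational(1049, 135) ≈ 7.7704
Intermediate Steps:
O = 99 (O = Mul(11, 9) = 99)
w = Rational(-1, 135) (w = Pow(Add(Add(-356, 122), 99), -1) = Pow(Add(-234, 99), -1) = Pow(-135, -1) = Rational(-1, 135) ≈ -0.0074074)
Mul(w, Add(217, -1266)) = Mul(Rational(-1, 135), Add(217, -1266)) = Mul(Rational(-1, 135), -1049) = Rational(1049, 135)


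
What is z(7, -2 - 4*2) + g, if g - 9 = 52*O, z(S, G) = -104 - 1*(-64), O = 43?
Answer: 2205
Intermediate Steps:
z(S, G) = -40 (z(S, G) = -104 + 64 = -40)
g = 2245 (g = 9 + 52*43 = 9 + 2236 = 2245)
z(7, -2 - 4*2) + g = -40 + 2245 = 2205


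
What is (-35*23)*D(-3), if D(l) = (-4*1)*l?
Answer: -9660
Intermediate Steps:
D(l) = -4*l
(-35*23)*D(-3) = (-35*23)*(-4*(-3)) = -805*12 = -9660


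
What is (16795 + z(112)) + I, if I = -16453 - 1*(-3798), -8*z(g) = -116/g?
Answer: 927389/224 ≈ 4140.1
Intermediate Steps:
z(g) = 29/(2*g) (z(g) = -(-29)/(2*g) = 29/(2*g))
I = -12655 (I = -16453 + 3798 = -12655)
(16795 + z(112)) + I = (16795 + (29/2)/112) - 12655 = (16795 + (29/2)*(1/112)) - 12655 = (16795 + 29/224) - 12655 = 3762109/224 - 12655 = 927389/224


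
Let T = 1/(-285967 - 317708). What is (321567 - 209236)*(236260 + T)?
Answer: 16021125244458169/603675 ≈ 2.6539e+10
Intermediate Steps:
T = -1/603675 (T = 1/(-603675) = -1/603675 ≈ -1.6565e-6)
(321567 - 209236)*(236260 + T) = (321567 - 209236)*(236260 - 1/603675) = 112331*(142624255499/603675) = 16021125244458169/603675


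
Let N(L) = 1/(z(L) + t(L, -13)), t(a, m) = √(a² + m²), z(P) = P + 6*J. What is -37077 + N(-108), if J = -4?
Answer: -207297639/5591 - √11833/5591 ≈ -37077.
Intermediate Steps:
z(P) = -24 + P (z(P) = P + 6*(-4) = P - 24 = -24 + P)
N(L) = 1/(-24 + L + √(169 + L²)) (N(L) = 1/((-24 + L) + √(L² + (-13)²)) = 1/((-24 + L) + √(L² + 169)) = 1/((-24 + L) + √(169 + L²)) = 1/(-24 + L + √(169 + L²)))
-37077 + N(-108) = -37077 + 1/(-24 - 108 + √(169 + (-108)²)) = -37077 + 1/(-24 - 108 + √(169 + 11664)) = -37077 + 1/(-24 - 108 + √11833) = -37077 + 1/(-132 + √11833)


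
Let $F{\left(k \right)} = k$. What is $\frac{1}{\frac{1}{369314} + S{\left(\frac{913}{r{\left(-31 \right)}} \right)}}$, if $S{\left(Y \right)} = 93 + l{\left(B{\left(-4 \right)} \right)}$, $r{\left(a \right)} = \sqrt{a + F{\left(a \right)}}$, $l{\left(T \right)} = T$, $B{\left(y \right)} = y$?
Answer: $\frac{369314}{32868947} \approx 0.011236$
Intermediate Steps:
$r{\left(a \right)} = \sqrt{2} \sqrt{a}$ ($r{\left(a \right)} = \sqrt{a + a} = \sqrt{2 a} = \sqrt{2} \sqrt{a}$)
$S{\left(Y \right)} = 89$ ($S{\left(Y \right)} = 93 - 4 = 89$)
$\frac{1}{\frac{1}{369314} + S{\left(\frac{913}{r{\left(-31 \right)}} \right)}} = \frac{1}{\frac{1}{369314} + 89} = \frac{1}{\frac{32868947}{369314}} = \frac{369314}{32868947}$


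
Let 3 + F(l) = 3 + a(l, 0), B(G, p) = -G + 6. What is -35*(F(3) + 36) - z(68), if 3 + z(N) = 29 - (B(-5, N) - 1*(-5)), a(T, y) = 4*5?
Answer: -1970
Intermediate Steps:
B(G, p) = 6 - G
a(T, y) = 20
F(l) = 20 (F(l) = -3 + (3 + 20) = -3 + 23 = 20)
z(N) = 10 (z(N) = -3 + (29 - ((6 - 1*(-5)) - 1*(-5))) = -3 + (29 - ((6 + 5) + 5)) = -3 + (29 - (11 + 5)) = -3 + (29 - 1*16) = -3 + (29 - 16) = -3 + 13 = 10)
-35*(F(3) + 36) - z(68) = -35*(20 + 36) - 1*10 = -35*56 - 10 = -1960 - 10 = -1970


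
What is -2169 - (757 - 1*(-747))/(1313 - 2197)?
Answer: -478973/221 ≈ -2167.3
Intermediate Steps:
-2169 - (757 - 1*(-747))/(1313 - 2197) = -2169 - (757 + 747)/(-884) = -2169 - 1504*(-1)/884 = -2169 - 1*(-376/221) = -2169 + 376/221 = -478973/221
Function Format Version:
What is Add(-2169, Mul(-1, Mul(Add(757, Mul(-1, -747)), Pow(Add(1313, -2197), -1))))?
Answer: Rational(-478973, 221) ≈ -2167.3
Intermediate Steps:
Add(-2169, Mul(-1, Mul(Add(757, Mul(-1, -747)), Pow(Add(1313, -2197), -1)))) = Add(-2169, Mul(-1, Mul(Add(757, 747), Pow(-884, -1)))) = Add(-2169, Mul(-1, Mul(1504, Rational(-1, 884)))) = Add(-2169, Mul(-1, Rational(-376, 221))) = Add(-2169, Rational(376, 221)) = Rational(-478973, 221)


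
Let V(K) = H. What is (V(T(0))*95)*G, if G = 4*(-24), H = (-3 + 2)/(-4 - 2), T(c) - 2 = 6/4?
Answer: -1520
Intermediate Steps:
T(c) = 7/2 (T(c) = 2 + 6/4 = 2 + 6*(1/4) = 2 + 3/2 = 7/2)
H = 1/6 (H = -1/(-6) = -1*(-1/6) = 1/6 ≈ 0.16667)
G = -96
V(K) = 1/6
(V(T(0))*95)*G = ((1/6)*95)*(-96) = (95/6)*(-96) = -1520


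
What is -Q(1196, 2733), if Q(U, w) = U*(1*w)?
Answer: -3268668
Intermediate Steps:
Q(U, w) = U*w
-Q(1196, 2733) = -1196*2733 = -1*3268668 = -3268668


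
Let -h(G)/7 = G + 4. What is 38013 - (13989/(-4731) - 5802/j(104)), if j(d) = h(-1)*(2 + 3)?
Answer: 2095240822/55195 ≈ 37961.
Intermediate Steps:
h(G) = -28 - 7*G (h(G) = -7*(G + 4) = -7*(4 + G) = -28 - 7*G)
j(d) = -105 (j(d) = (-28 - 7*(-1))*(2 + 3) = (-28 + 7)*5 = -21*5 = -105)
38013 - (13989/(-4731) - 5802/j(104)) = 38013 - (13989/(-4731) - 5802/(-105)) = 38013 - (13989*(-1/4731) - 5802*(-1/105)) = 38013 - (-4663/1577 + 1934/35) = 38013 - 1*2886713/55195 = 38013 - 2886713/55195 = 2095240822/55195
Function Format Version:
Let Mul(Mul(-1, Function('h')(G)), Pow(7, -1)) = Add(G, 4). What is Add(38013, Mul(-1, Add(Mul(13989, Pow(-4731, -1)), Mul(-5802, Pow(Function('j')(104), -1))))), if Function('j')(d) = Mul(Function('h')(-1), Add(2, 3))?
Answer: Rational(2095240822, 55195) ≈ 37961.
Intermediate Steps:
Function('h')(G) = Add(-28, Mul(-7, G)) (Function('h')(G) = Mul(-7, Add(G, 4)) = Mul(-7, Add(4, G)) = Add(-28, Mul(-7, G)))
Function('j')(d) = -105 (Function('j')(d) = Mul(Add(-28, Mul(-7, -1)), Add(2, 3)) = Mul(Add(-28, 7), 5) = Mul(-21, 5) = -105)
Add(38013, Mul(-1, Add(Mul(13989, Pow(-4731, -1)), Mul(-5802, Pow(Function('j')(104), -1))))) = Add(38013, Mul(-1, Add(Mul(13989, Pow(-4731, -1)), Mul(-5802, Pow(-105, -1))))) = Add(38013, Mul(-1, Add(Mul(13989, Rational(-1, 4731)), Mul(-5802, Rational(-1, 105))))) = Add(38013, Mul(-1, Add(Rational(-4663, 1577), Rational(1934, 35)))) = Add(38013, Mul(-1, Rational(2886713, 55195))) = Add(38013, Rational(-2886713, 55195)) = Rational(2095240822, 55195)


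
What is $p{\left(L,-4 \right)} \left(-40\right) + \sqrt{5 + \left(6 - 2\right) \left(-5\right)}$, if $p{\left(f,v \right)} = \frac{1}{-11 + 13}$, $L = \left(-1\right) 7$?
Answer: $-20 + i \sqrt{15} \approx -20.0 + 3.873 i$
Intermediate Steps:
$L = -7$
$p{\left(f,v \right)} = \frac{1}{2}$
$p{\left(L,-4 \right)} \left(-40\right) + \sqrt{5 + \left(6 - 2\right) \left(-5\right)} = \frac{1}{2} \left(-40\right) + \sqrt{5 + \left(6 - 2\right) \left(-5\right)} = -20 + \sqrt{5 + 4 \left(-5\right)} = -20 + \sqrt{5 - 20} = -20 + \sqrt{-15} = -20 + i \sqrt{15}$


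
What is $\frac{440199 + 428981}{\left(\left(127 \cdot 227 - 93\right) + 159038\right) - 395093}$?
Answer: $- \frac{869180}{207319} \approx -4.1925$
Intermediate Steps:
$\frac{440199 + 428981}{\left(\left(127 \cdot 227 - 93\right) + 159038\right) - 395093} = \frac{869180}{\left(\left(28829 - 93\right) + 159038\right) - 395093} = \frac{869180}{\left(28736 + 159038\right) - 395093} = \frac{869180}{187774 - 395093} = \frac{869180}{-207319} = 869180 \left(- \frac{1}{207319}\right) = - \frac{869180}{207319}$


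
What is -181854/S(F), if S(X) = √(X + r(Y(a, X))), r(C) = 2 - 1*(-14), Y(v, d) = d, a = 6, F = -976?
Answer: 30309*I*√15/20 ≈ 5869.3*I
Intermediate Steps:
r(C) = 16 (r(C) = 2 + 14 = 16)
S(X) = √(16 + X) (S(X) = √(X + 16) = √(16 + X))
-181854/S(F) = -181854/√(16 - 976) = -181854*(-I*√15/120) = -(-30309)*I*√15/20 = 30309*I*√15/20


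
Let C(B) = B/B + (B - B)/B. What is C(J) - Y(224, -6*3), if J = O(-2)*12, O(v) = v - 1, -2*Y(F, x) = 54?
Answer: 28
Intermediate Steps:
Y(F, x) = -27 (Y(F, x) = -½*54 = -27)
O(v) = -1 + v
J = -36 (J = (-1 - 2)*12 = -3*12 = -36)
C(B) = 1 (C(B) = 1 + 0/B = 1 + 0 = 1)
C(J) - Y(224, -6*3) = 1 - 1*(-27) = 1 + 27 = 28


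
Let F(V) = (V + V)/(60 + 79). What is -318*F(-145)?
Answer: 92220/139 ≈ 663.45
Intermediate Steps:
F(V) = 2*V/139 (F(V) = (2*V)/139 = (2*V)*(1/139) = 2*V/139)
-318*F(-145) = -636*(-145)/139 = -318*(-290/139) = 92220/139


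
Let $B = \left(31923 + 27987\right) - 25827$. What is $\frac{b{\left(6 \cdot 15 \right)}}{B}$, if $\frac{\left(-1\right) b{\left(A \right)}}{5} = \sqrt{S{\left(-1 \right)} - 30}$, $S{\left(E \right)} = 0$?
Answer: $- \frac{5 i \sqrt{30}}{34083} \approx - 0.00080351 i$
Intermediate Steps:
$B = 34083$ ($B = 59910 - 25827 = 34083$)
$b{\left(A \right)} = - 5 i \sqrt{30}$ ($b{\left(A \right)} = - 5 \sqrt{0 - 30} = - 5 \sqrt{-30} = - 5 i \sqrt{30}$)
$\frac{b{\left(6 \cdot 15 \right)}}{B} = \frac{\left(-5\right) i \sqrt{30}}{34083} = - 5 i \sqrt{30} \cdot \frac{1}{34083} = - \frac{5 i \sqrt{30}}{34083}$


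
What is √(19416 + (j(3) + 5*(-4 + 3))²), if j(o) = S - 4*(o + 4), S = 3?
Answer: 2*√5079 ≈ 142.53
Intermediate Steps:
j(o) = -13 - 4*o (j(o) = 3 - 4*(o + 4) = 3 - 4*(4 + o) = 3 + (-16 - 4*o) = -13 - 4*o)
√(19416 + (j(3) + 5*(-4 + 3))²) = √(19416 + ((-13 - 4*3) + 5*(-4 + 3))²) = √(19416 + ((-13 - 12) + 5*(-1))²) = √(19416 + (-25 - 5)²) = √(19416 + (-30)²) = √(19416 + 900) = √20316 = 2*√5079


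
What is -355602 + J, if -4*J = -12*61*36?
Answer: -349014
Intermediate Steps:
J = 6588 (J = -(-12*61)*36/4 = -(-183)*36 = -¼*(-26352) = 6588)
-355602 + J = -355602 + 6588 = -349014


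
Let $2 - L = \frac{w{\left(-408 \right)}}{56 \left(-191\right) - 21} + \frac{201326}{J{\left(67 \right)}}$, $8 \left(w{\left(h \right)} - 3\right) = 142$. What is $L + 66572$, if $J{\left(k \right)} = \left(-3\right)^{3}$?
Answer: $\frac{85685589473}{1157436} \approx 74031.0$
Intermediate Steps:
$w{\left(h \right)} = \frac{83}{4}$ ($w{\left(h \right)} = 3 + \frac{1}{8} \cdot 142 = 3 + \frac{71}{4} = \frac{83}{4}$)
$J{\left(k \right)} = -27$
$L = \frac{8632760081}{1157436}$ ($L = 2 - \left(\frac{83}{4 \left(56 \left(-191\right) - 21\right)} + \frac{201326}{-27}\right) = 2 - \left(\frac{83}{4 \left(-10696 - 21\right)} + 201326 \left(- \frac{1}{27}\right)\right) = 2 - \left(\frac{83}{4 \left(-10717\right)} - \frac{201326}{27}\right) = 2 - \left(\frac{83}{4} \left(- \frac{1}{10717}\right) - \frac{201326}{27}\right) = 2 - \left(- \frac{83}{42868} - \frac{201326}{27}\right) = 2 - - \frac{8630445209}{1157436} = 2 + \frac{8630445209}{1157436} = \frac{8632760081}{1157436} \approx 7458.5$)
$L + 66572 = \frac{8632760081}{1157436} + 66572 = \frac{85685589473}{1157436}$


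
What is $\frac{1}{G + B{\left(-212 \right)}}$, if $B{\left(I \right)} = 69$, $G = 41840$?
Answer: $\frac{1}{41909} \approx 2.3861 \cdot 10^{-5}$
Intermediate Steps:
$\frac{1}{G + B{\left(-212 \right)}} = \frac{1}{41840 + 69} = \frac{1}{41909}$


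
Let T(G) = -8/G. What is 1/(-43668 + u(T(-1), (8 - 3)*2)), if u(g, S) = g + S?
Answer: -1/43650 ≈ -2.2910e-5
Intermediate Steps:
u(g, S) = S + g
1/(-43668 + u(T(-1), (8 - 3)*2)) = 1/(-43668 + ((8 - 3)*2 - 8/(-1))) = 1/(-43668 + (5*2 - 8*(-1))) = 1/(-43668 + (10 + 8)) = 1/(-43668 + 18) = 1/(-43650) = -1/43650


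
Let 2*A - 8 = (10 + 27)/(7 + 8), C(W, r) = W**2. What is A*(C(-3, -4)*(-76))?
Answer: -17898/5 ≈ -3579.6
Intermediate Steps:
A = 157/30 (A = 4 + ((10 + 27)/(7 + 8))/2 = 4 + (37/15)/2 = 4 + (37*(1/15))/2 = 4 + (1/2)*(37/15) = 4 + 37/30 = 157/30 ≈ 5.2333)
A*(C(-3, -4)*(-76)) = 157*((-3)**2*(-76))/30 = 157*(9*(-76))/30 = (157/30)*(-684) = -17898/5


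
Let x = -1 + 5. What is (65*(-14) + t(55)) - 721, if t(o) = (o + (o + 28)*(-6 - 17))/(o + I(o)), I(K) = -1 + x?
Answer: -48226/29 ≈ -1663.0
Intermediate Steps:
x = 4
I(K) = 3 (I(K) = -1 + 4 = 3)
t(o) = (-644 - 22*o)/(3 + o) (t(o) = (o + (o + 28)*(-6 - 17))/(o + 3) = (o + (28 + o)*(-23))/(3 + o) = (o + (-644 - 23*o))/(3 + o) = (-644 - 22*o)/(3 + o))
(65*(-14) + t(55)) - 721 = (65*(-14) + 2*(-322 - 11*55)/(3 + 55)) - 721 = (-910 + 2*(-322 - 605)/58) - 721 = (-910 + 2*(1/58)*(-927)) - 721 = (-910 - 927/29) - 721 = -27317/29 - 721 = -48226/29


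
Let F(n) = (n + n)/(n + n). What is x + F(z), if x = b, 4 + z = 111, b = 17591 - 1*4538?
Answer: 13054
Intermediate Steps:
b = 13053 (b = 17591 - 4538 = 13053)
z = 107 (z = -4 + 111 = 107)
x = 13053
F(n) = 1 (F(n) = (2*n)/((2*n)) = (2*n)*(1/(2*n)) = 1)
x + F(z) = 13053 + 1 = 13054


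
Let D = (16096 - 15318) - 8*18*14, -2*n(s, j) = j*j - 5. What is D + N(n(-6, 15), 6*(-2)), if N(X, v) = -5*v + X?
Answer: -1288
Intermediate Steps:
n(s, j) = 5/2 - j**2/2 (n(s, j) = -(j*j - 5)/2 = -(j**2 - 5)/2 = -(-5 + j**2)/2 = 5/2 - j**2/2)
D = -1238 (D = 778 - 144*14 = 778 - 2016 = -1238)
N(X, v) = X - 5*v
D + N(n(-6, 15), 6*(-2)) = -1238 + ((5/2 - 1/2*15**2) - 30*(-2)) = -1238 + ((5/2 - 1/2*225) - 5*(-12)) = -1238 + ((5/2 - 225/2) + 60) = -1238 + (-110 + 60) = -1238 - 50 = -1288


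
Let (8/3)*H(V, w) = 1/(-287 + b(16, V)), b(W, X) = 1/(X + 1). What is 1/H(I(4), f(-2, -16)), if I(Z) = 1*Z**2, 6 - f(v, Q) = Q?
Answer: -13008/17 ≈ -765.18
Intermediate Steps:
f(v, Q) = 6 - Q
I(Z) = Z**2
b(W, X) = 1/(1 + X)
H(V, w) = 3/(8*(-287 + 1/(1 + V)))
1/H(I(4), f(-2, -16)) = 1/(3*(-1 - 1*4**2)/(8*(286 + 287*4**2))) = 1/(3*(-1 - 1*16)/(8*(286 + 287*16))) = 1/(3*(-1 - 16)/(8*(286 + 4592))) = 1/((3/8)*(-17)/4878) = 1/((3/8)*(1/4878)*(-17)) = 1/(-17/13008) = -13008/17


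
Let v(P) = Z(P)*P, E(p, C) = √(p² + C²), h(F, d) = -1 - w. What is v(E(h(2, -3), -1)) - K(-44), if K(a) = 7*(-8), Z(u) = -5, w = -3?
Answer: 56 - 5*√5 ≈ 44.820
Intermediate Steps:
h(F, d) = 2 (h(F, d) = -1 - 1*(-3) = -1 + 3 = 2)
E(p, C) = √(C² + p²)
K(a) = -56
v(P) = -5*P
v(E(h(2, -3), -1)) - K(-44) = -5*√((-1)² + 2²) - 1*(-56) = -5*√(1 + 4) + 56 = -5*√5 + 56 = 56 - 5*√5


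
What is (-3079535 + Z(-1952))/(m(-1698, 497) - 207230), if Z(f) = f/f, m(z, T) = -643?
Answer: 3079534/207873 ≈ 14.814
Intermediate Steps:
Z(f) = 1
(-3079535 + Z(-1952))/(m(-1698, 497) - 207230) = (-3079535 + 1)/(-643 - 207230) = -3079534/(-207873) = -3079534*(-1/207873) = 3079534/207873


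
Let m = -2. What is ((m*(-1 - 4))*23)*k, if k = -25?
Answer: -5750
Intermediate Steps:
((m*(-1 - 4))*23)*k = (-2*(-1 - 4)*23)*(-25) = (-2*(-5)*23)*(-25) = (10*23)*(-25) = 230*(-25) = -5750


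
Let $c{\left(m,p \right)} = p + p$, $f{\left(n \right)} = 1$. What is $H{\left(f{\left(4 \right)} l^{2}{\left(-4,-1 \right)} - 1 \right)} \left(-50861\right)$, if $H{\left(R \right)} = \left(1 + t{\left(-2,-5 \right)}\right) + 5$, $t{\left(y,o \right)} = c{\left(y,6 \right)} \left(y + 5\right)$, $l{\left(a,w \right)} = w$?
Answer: $-2136162$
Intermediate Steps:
$c{\left(m,p \right)} = 2 p$
$t{\left(y,o \right)} = 60 + 12 y$ ($t{\left(y,o \right)} = 2 \cdot 6 \left(y + 5\right) = 12 \left(5 + y\right) = 60 + 12 y$)
$H{\left(R \right)} = 42$ ($H{\left(R \right)} = \left(1 + \left(60 + 12 \left(-2\right)\right)\right) + 5 = \left(1 + \left(60 - 24\right)\right) + 5 = \left(1 + 36\right) + 5 = 37 + 5 = 42$)
$H{\left(f{\left(4 \right)} l^{2}{\left(-4,-1 \right)} - 1 \right)} \left(-50861\right) = 42 \left(-50861\right) = -2136162$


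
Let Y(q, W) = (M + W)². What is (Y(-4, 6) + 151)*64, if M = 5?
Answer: 17408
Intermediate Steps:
Y(q, W) = (5 + W)²
(Y(-4, 6) + 151)*64 = ((5 + 6)² + 151)*64 = (11² + 151)*64 = (121 + 151)*64 = 272*64 = 17408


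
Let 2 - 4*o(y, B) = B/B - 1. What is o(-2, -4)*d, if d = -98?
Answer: -49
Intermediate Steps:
o(y, B) = ½ (o(y, B) = ½ - (B/B - 1)/4 = ½ - (1 - 1)/4 = ½ - ¼*0 = ½ + 0 = ½)
o(-2, -4)*d = (½)*(-98) = -49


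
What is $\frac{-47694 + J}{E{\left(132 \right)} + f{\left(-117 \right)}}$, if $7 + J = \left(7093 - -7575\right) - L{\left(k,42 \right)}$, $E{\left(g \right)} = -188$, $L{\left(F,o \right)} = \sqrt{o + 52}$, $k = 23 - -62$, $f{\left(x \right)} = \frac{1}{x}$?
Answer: $\frac{3864861}{21997} + \frac{117 \sqrt{94}}{21997} \approx 175.75$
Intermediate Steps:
$k = 85$ ($k = 23 + 62 = 85$)
$L{\left(F,o \right)} = \sqrt{52 + o}$
$J = 14661 - \sqrt{94}$ ($J = -7 + \left(\left(7093 - -7575\right) - \sqrt{52 + 42}\right) = -7 + \left(\left(7093 + 7575\right) - \sqrt{94}\right) = -7 + \left(14668 - \sqrt{94}\right) = 14661 - \sqrt{94} \approx 14651.0$)
$\frac{-47694 + J}{E{\left(132 \right)} + f{\left(-117 \right)}} = \frac{-47694 + \left(14661 - \sqrt{94}\right)}{-188 + \frac{1}{-117}} = \frac{-33033 - \sqrt{94}}{-188 - \frac{1}{117}} = \frac{-33033 - \sqrt{94}}{- \frac{21997}{117}} = \left(-33033 - \sqrt{94}\right) \left(- \frac{117}{21997}\right) = \frac{3864861}{21997} + \frac{117 \sqrt{94}}{21997}$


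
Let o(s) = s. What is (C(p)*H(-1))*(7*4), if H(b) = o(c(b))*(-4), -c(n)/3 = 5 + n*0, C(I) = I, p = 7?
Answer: 11760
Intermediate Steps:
c(n) = -15 (c(n) = -3*(5 + n*0) = -3*(5 + 0) = -3*5 = -15)
H(b) = 60 (H(b) = -15*(-4) = 60)
(C(p)*H(-1))*(7*4) = (7*60)*(7*4) = 420*28 = 11760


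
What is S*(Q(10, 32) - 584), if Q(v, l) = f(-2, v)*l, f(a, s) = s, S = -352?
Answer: 92928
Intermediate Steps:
Q(v, l) = l*v (Q(v, l) = v*l = l*v)
S*(Q(10, 32) - 584) = -352*(32*10 - 584) = -352*(320 - 584) = -352*(-264) = 92928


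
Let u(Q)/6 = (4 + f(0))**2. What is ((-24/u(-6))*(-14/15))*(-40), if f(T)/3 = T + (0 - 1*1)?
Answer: -448/3 ≈ -149.33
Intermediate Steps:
f(T) = -3 + 3*T (f(T) = 3*(T + (0 - 1*1)) = 3*(T + (0 - 1)) = 3*(T - 1) = 3*(-1 + T) = -3 + 3*T)
u(Q) = 6 (u(Q) = 6*(4 + (-3 + 3*0))**2 = 6*(4 + (-3 + 0))**2 = 6*(4 - 3)**2 = 6*1**2 = 6*1 = 6)
((-24/u(-6))*(-14/15))*(-40) = ((-24/6)*(-14/15))*(-40) = ((-24*1/6)*(-14*1/15))*(-40) = -4*(-14/15)*(-40) = (56/15)*(-40) = -448/3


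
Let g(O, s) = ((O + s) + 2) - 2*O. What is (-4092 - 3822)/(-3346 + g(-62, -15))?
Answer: 2638/1099 ≈ 2.4004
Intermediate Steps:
g(O, s) = 2 + s - O (g(O, s) = (2 + O + s) - 2*O = 2 + s - O)
(-4092 - 3822)/(-3346 + g(-62, -15)) = (-4092 - 3822)/(-3346 + (2 - 15 - 1*(-62))) = -7914/(-3346 + (2 - 15 + 62)) = -7914/(-3346 + 49) = -7914/(-3297) = -7914*(-1/3297) = 2638/1099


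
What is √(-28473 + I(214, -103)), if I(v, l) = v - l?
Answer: 2*I*√7039 ≈ 167.8*I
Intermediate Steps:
√(-28473 + I(214, -103)) = √(-28473 + (214 - 1*(-103))) = √(-28473 + (214 + 103)) = √(-28473 + 317) = √(-28156) = 2*I*√7039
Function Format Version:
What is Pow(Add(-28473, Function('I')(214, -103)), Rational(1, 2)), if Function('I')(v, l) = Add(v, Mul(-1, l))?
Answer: Mul(2, I, Pow(7039, Rational(1, 2))) ≈ Mul(167.80, I)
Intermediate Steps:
Pow(Add(-28473, Function('I')(214, -103)), Rational(1, 2)) = Pow(Add(-28473, Add(214, Mul(-1, -103))), Rational(1, 2)) = Pow(Add(-28473, Add(214, 103)), Rational(1, 2)) = Pow(Add(-28473, 317), Rational(1, 2)) = Pow(-28156, Rational(1, 2)) = Mul(2, I, Pow(7039, Rational(1, 2)))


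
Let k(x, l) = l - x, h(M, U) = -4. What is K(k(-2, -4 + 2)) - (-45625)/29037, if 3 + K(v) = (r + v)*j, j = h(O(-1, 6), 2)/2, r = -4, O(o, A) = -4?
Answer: 190810/29037 ≈ 6.5713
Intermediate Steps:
j = -2 (j = -4/2 = -4*½ = -2)
K(v) = 5 - 2*v (K(v) = -3 + (-4 + v)*(-2) = -3 + (8 - 2*v) = 5 - 2*v)
K(k(-2, -4 + 2)) - (-45625)/29037 = (5 - 2*((-4 + 2) - 1*(-2))) - (-45625)/29037 = (5 - 2*(-2 + 2)) - (-45625)/29037 = (5 - 2*0) - 1*(-45625/29037) = (5 + 0) + 45625/29037 = 5 + 45625/29037 = 190810/29037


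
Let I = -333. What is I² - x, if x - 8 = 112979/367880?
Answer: 40790789301/367880 ≈ 1.1088e+5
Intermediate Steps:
x = 3056019/367880 (x = 8 + 112979/367880 = 3056019/367880 ≈ 8.3071)
I² - x = (-333)² - 1*3056019/367880 = 110889 - 3056019/367880 = 40790789301/367880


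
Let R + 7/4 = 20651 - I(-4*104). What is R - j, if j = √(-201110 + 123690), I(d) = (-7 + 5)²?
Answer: 82581/4 - 14*I*√395 ≈ 20645.0 - 278.24*I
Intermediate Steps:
I(d) = 4 (I(d) = (-2)² = 4)
R = 82581/4 (R = -7/4 + (20651 - 1*4) = -7/4 + (20651 - 4) = -7/4 + 20647 = 82581/4 ≈ 20645.)
j = 14*I*√395 (j = √(-77420) = 14*I*√395 ≈ 278.24*I)
R - j = 82581/4 - 14*I*√395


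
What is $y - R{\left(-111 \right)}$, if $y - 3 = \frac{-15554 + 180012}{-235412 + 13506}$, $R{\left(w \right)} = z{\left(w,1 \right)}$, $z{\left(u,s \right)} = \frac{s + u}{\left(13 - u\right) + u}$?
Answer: $\frac{15463020}{1442389} \approx 10.72$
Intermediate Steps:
$z{\left(u,s \right)} = \frac{s}{13} + \frac{u}{13}$ ($z{\left(u,s \right)} = \frac{s + u}{13} = \left(s + u\right) \frac{1}{13} = \frac{s}{13} + \frac{u}{13}$)
$R{\left(w \right)} = \frac{1}{13} + \frac{w}{13}$ ($R{\left(w \right)} = \frac{1}{13} \cdot 1 + \frac{w}{13} = \frac{1}{13} + \frac{w}{13}$)
$y = \frac{250630}{110953}$ ($y = 3 + \frac{-15554 + 180012}{-235412 + 13506} = 3 + \frac{164458}{-221906} = 3 + 164458 \left(- \frac{1}{221906}\right) = 3 - \frac{82229}{110953} = \frac{250630}{110953} \approx 2.2589$)
$y - R{\left(-111 \right)} = \frac{250630}{110953} - \left(\frac{1}{13} + \frac{1}{13} \left(-111\right)\right) = \frac{250630}{110953} - \left(\frac{1}{13} - \frac{111}{13}\right) = \frac{250630}{110953} - - \frac{110}{13} = \frac{250630}{110953} + \frac{110}{13} = \frac{15463020}{1442389}$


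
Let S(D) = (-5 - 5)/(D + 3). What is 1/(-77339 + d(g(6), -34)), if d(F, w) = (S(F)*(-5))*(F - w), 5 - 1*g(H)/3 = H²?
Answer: -9/695756 ≈ -1.2936e-5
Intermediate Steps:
S(D) = -10/(3 + D)
g(H) = 15 - 3*H²
d(F, w) = 50*(F - w)/(3 + F) (d(F, w) = (-10/(3 + F)*(-5))*(F - w) = (50/(3 + F))*(F - w) = 50*(F - w)/(3 + F))
1/(-77339 + d(g(6), -34)) = 1/(-77339 + 50*((15 - 3*6²) - 1*(-34))/(3 + (15 - 3*6²))) = 1/(-77339 + 50*((15 - 3*36) + 34)/(3 + (15 - 3*36))) = 1/(-77339 + 50*((15 - 108) + 34)/(3 + (15 - 108))) = 1/(-77339 + 50*(-93 + 34)/(3 - 93)) = 1/(-77339 + 50*(-59)/(-90)) = 1/(-77339 + 50*(-1/90)*(-59)) = 1/(-77339 + 295/9) = 1/(-695756/9) = -9/695756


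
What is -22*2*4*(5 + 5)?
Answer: -1760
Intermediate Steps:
-22*2*4*(5 + 5) = -176*10 = -22*80 = -1760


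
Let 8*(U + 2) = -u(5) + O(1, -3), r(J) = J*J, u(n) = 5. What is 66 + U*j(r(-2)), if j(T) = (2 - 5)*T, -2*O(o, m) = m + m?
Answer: 93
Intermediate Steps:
r(J) = J**2
O(o, m) = -m (O(o, m) = -(m + m)/2 = -m)
j(T) = -3*T
U = -9/4 (U = -2 + (-1*5 - 1*(-3))/8 = -2 + (-5 + 3)/8 = -2 + (1/8)*(-2) = -2 - 1/4 = -9/4 ≈ -2.2500)
66 + U*j(r(-2)) = 66 - (-27)*(-2)**2/4 = 66 - (-27)*4/4 = 66 - 9/4*(-12) = 66 + 27 = 93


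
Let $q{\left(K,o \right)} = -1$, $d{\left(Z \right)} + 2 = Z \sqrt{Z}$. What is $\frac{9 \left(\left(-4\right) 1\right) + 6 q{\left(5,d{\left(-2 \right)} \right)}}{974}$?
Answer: $- \frac{21}{487} \approx -0.043121$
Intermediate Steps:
$d{\left(Z \right)} = -2 + Z^{\frac{3}{2}}$ ($d{\left(Z \right)} = -2 + Z \sqrt{Z} = -2 + Z^{\frac{3}{2}}$)
$\frac{9 \left(\left(-4\right) 1\right) + 6 q{\left(5,d{\left(-2 \right)} \right)}}{974} = \frac{9 \left(\left(-4\right) 1\right) + 6 \left(-1\right)}{974} = \left(9 \left(-4\right) - 6\right) \frac{1}{974} = \left(-36 - 6\right) \frac{1}{974} = \left(-42\right) \frac{1}{974} = - \frac{21}{487}$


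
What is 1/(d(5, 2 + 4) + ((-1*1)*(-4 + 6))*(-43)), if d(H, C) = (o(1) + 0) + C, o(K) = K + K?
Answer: 1/94 ≈ 0.010638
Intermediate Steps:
o(K) = 2*K
d(H, C) = 2 + C (d(H, C) = (2*1 + 0) + C = (2 + 0) + C = 2 + C)
1/(d(5, 2 + 4) + ((-1*1)*(-4 + 6))*(-43)) = 1/((2 + (2 + 4)) + ((-1*1)*(-4 + 6))*(-43)) = 1/((2 + 6) - 1*2*(-43)) = 1/(8 - 2*(-43)) = 1/(8 + 86) = 1/94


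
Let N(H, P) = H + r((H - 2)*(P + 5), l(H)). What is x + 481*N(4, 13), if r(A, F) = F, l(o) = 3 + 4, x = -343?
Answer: 4948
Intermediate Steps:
l(o) = 7
N(H, P) = 7 + H (N(H, P) = H + 7 = 7 + H)
x + 481*N(4, 13) = -343 + 481*(7 + 4) = -343 + 481*11 = -343 + 5291 = 4948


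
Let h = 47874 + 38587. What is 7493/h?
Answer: 7493/86461 ≈ 0.086663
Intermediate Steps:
h = 86461
7493/h = 7493/86461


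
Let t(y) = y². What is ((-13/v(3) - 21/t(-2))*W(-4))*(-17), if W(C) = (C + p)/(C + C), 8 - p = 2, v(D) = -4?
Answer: -17/2 ≈ -8.5000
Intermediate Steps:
p = 6 (p = 8 - 1*2 = 8 - 2 = 6)
W(C) = (6 + C)/(2*C) (W(C) = (C + 6)/(C + C) = (6 + C)/((2*C)) = (6 + C)*(1/(2*C)) = (6 + C)/(2*C))
((-13/v(3) - 21/t(-2))*W(-4))*(-17) = ((-13/(-4) - 21/((-2)²))*((½)*(6 - 4)/(-4)))*(-17) = ((-13*(-¼) - 21/4)*((½)*(-¼)*2))*(-17) = ((13/4 - 21*¼)*(-¼))*(-17) = ((13/4 - 21/4)*(-¼))*(-17) = -2*(-¼)*(-17) = (½)*(-17) = -17/2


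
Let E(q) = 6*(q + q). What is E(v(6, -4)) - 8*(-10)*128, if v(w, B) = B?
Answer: 10192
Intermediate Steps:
E(q) = 12*q (E(q) = 6*(2*q) = 12*q)
E(v(6, -4)) - 8*(-10)*128 = 12*(-4) - 8*(-10)*128 = -48 + 80*128 = -48 + 10240 = 10192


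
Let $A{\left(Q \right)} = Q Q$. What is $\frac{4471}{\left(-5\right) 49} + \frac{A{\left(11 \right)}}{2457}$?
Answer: $- \frac{1565086}{85995} \approx -18.2$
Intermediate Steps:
$A{\left(Q \right)} = Q^{2}$
$\frac{4471}{\left(-5\right) 49} + \frac{A{\left(11 \right)}}{2457} = \frac{4471}{\left(-5\right) 49} + \frac{11^{2}}{2457} = \frac{4471}{-245} + 121 \cdot \frac{1}{2457} = 4471 \left(- \frac{1}{245}\right) + \frac{121}{2457} = - \frac{4471}{245} + \frac{121}{2457} = - \frac{1565086}{85995}$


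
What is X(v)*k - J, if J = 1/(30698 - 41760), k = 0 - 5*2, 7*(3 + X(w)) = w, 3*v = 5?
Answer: 6415981/232302 ≈ 27.619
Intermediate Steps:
v = 5/3 (v = (1/3)*5 = 5/3 ≈ 1.6667)
X(w) = -3 + w/7
k = -10 (k = 0 - 10 = -10)
J = -1/11062 (J = 1/(-11062) = -1/11062 ≈ -9.0400e-5)
X(v)*k - J = (-3 + (1/7)*(5/3))*(-10) - 1*(-1/11062) = (-3 + 5/21)*(-10) + 1/11062 = -58/21*(-10) + 1/11062 = 580/21 + 1/11062 = 6415981/232302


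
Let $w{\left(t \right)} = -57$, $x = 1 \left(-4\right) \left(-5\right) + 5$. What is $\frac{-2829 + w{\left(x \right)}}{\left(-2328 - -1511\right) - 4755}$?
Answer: $\frac{1443}{2786} \approx 0.51795$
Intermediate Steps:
$x = 25$ ($x = \left(-4\right) \left(-5\right) + 5 = 20 + 5 = 25$)
$\frac{-2829 + w{\left(x \right)}}{\left(-2328 - -1511\right) - 4755} = \frac{-2829 - 57}{\left(-2328 - -1511\right) - 4755} = - \frac{2886}{\left(-2328 + 1511\right) - 4755} = - \frac{2886}{-817 - 4755} = - \frac{2886}{-5572} = \left(-2886\right) \left(- \frac{1}{5572}\right) = \frac{1443}{2786}$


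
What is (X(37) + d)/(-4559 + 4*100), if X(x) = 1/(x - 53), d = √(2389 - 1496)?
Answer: 1/66544 - √893/4159 ≈ -0.0071701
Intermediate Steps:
d = √893 ≈ 29.883
X(x) = 1/(-53 + x)
(X(37) + d)/(-4559 + 4*100) = (1/(-53 + 37) + √893)/(-4559 + 4*100) = (1/(-16) + √893)/(-4559 + 400) = (-1/16 + √893)/(-4159) = (-1/16 + √893)*(-1/4159) = 1/66544 - √893/4159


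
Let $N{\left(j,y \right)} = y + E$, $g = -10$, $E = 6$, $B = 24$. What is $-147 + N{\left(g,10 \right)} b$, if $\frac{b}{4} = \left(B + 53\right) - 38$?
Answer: $2349$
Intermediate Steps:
$N{\left(j,y \right)} = 6 + y$ ($N{\left(j,y \right)} = y + 6 = 6 + y$)
$b = 156$ ($b = 4 \left(\left(24 + 53\right) - 38\right) = 4 \left(77 - 38\right) = 4 \cdot 39 = 156$)
$-147 + N{\left(g,10 \right)} b = -147 + \left(6 + 10\right) 156 = -147 + 16 \cdot 156 = -147 + 2496 = 2349$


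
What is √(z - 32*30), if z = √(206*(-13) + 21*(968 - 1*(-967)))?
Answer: √(-960 + √37957) ≈ 27.662*I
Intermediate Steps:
z = √37957 (z = √(-2678 + 21*(968 + 967)) = √(-2678 + 21*1935) = √(-2678 + 40635) = √37957 ≈ 194.83)
√(z - 32*30) = √(√37957 - 32*30) = √(√37957 - 960) = √(-960 + √37957)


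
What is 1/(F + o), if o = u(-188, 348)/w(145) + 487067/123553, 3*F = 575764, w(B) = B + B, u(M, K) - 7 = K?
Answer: 21498222/4126078496983 ≈ 5.2103e-6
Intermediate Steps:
u(M, K) = 7 + K
w(B) = 2*B
F = 575764/3 (F = (1/3)*575764 = 575764/3 ≈ 1.9192e+5)
o = 37022149/7166074 (o = (7 + 348)/((2*145)) + 487067/123553 = 355/290 + 487067*(1/123553) = 355*(1/290) + 487067/123553 = 71/58 + 487067/123553 = 37022149/7166074 ≈ 5.1663)
1/(F + o) = 1/(575764/3 + 37022149/7166074) = 1/(4126078496983/21498222) = 21498222/4126078496983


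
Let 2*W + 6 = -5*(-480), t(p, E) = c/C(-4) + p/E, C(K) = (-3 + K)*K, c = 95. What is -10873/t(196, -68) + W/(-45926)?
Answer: -237692508319/11160018 ≈ -21299.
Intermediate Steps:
C(K) = K*(-3 + K)
t(p, E) = 95/28 + p/E (t(p, E) = 95/((-4*(-3 - 4))) + p/E = 95/((-4*(-7))) + p/E = 95/28 + p/E)
W = 1197 (W = -3 + (-5*(-480))/2 = -3 + (½)*2400 = -3 + 1200 = 1197)
-10873/t(196, -68) + W/(-45926) = -10873/(95/28 + 196/(-68)) + 1197/(-45926) = -10873/(95/28 + 196*(-1/68)) + 1197*(-1/45926) = -10873/(95/28 - 49/17) - 1197/45926 = -10873/243/476 - 1197/45926 = -10873*476/243 - 1197/45926 = -5175548/243 - 1197/45926 = -237692508319/11160018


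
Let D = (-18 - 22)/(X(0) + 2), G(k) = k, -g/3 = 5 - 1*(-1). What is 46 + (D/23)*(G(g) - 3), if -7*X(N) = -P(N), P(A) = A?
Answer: 1478/23 ≈ 64.261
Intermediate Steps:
g = -18 (g = -3*(5 - 1*(-1)) = -3*(5 + 1) = -3*6 = -18)
X(N) = N/7 (X(N) = -(-1)*N/7 = N/7)
D = -20 (D = (-18 - 22)/((⅐)*0 + 2) = -40/(0 + 2) = -40/2 = -40*½ = -20)
46 + (D/23)*(G(g) - 3) = 46 + (-20/23)*(-18 - 3) = 46 - 20*1/23*(-21) = 46 - 20/23*(-21) = 46 + 420/23 = 1478/23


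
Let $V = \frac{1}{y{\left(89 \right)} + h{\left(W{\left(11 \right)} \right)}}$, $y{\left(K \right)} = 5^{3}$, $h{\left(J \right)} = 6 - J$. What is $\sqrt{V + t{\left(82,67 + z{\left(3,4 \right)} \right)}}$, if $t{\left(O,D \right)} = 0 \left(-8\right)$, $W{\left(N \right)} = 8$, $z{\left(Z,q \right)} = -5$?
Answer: $\frac{\sqrt{123}}{123} \approx 0.090167$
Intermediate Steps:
$y{\left(K \right)} = 125$
$t{\left(O,D \right)} = 0$
$V = \frac{1}{123}$ ($V = \frac{1}{125 + \left(6 - 8\right)} = \frac{1}{125 - 2} = \frac{1}{123} \approx 0.0081301$)
$\sqrt{V + t{\left(82,67 + z{\left(3,4 \right)} \right)}} = \sqrt{\frac{1}{123} + 0} = \sqrt{\frac{1}{123}} = \frac{\sqrt{123}}{123}$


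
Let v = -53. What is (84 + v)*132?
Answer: 4092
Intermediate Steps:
(84 + v)*132 = (84 - 53)*132 = 31*132 = 4092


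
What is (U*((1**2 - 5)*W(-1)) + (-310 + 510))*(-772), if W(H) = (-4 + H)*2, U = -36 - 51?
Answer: 2532160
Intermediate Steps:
U = -87
W(H) = -8 + 2*H
(U*((1**2 - 5)*W(-1)) + (-310 + 510))*(-772) = (-87*(1**2 - 5)*(-8 + 2*(-1)) + (-310 + 510))*(-772) = (-87*(1 - 5)*(-8 - 2) + 200)*(-772) = (-(-348)*(-10) + 200)*(-772) = (-87*40 + 200)*(-772) = (-3480 + 200)*(-772) = -3280*(-772) = 2532160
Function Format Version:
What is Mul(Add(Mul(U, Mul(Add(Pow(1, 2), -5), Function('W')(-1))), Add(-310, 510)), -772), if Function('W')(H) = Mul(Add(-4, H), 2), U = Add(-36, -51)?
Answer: 2532160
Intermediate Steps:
U = -87
Function('W')(H) = Add(-8, Mul(2, H))
Mul(Add(Mul(U, Mul(Add(Pow(1, 2), -5), Function('W')(-1))), Add(-310, 510)), -772) = Mul(Add(Mul(-87, Mul(Add(Pow(1, 2), -5), Add(-8, Mul(2, -1)))), Add(-310, 510)), -772) = Mul(Add(Mul(-87, Mul(Add(1, -5), Add(-8, -2))), 200), -772) = Mul(Add(Mul(-87, Mul(-4, -10)), 200), -772) = Mul(Add(Mul(-87, 40), 200), -772) = Mul(Add(-3480, 200), -772) = Mul(-3280, -772) = 2532160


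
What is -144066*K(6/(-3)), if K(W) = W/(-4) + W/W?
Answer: -216099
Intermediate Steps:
K(W) = 1 - W/4 (K(W) = W*(-¼) + 1 = -W/4 + 1 = 1 - W/4)
-144066*K(6/(-3)) = -144066*(1 - 3/(2*(-3))) = -144066*(1 - 3*(-1)/(2*3)) = -144066*(1 - ¼*(-2)) = -144066*(1 + ½) = -144066*3/2 = -216099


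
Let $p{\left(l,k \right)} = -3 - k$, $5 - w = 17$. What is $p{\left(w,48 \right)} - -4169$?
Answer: $4118$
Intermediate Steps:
$w = -12$ ($w = 5 - 17 = -12$)
$p{\left(w,48 \right)} - -4169 = \left(-3 - 48\right) - -4169 = \left(-3 - 48\right) + 4169 = -51 + 4169 = 4118$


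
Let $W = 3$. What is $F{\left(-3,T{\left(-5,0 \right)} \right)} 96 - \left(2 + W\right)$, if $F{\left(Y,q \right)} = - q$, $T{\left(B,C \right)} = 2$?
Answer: $-197$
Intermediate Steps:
$F{\left(-3,T{\left(-5,0 \right)} \right)} 96 - \left(2 + W\right) = \left(-1\right) 2 \cdot 96 - 5 = \left(-2\right) 96 - 5 = -192 - 5 = -197$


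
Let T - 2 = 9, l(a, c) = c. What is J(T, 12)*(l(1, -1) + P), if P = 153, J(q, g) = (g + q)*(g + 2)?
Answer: 48944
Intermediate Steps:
T = 11 (T = 2 + 9 = 11)
J(q, g) = (2 + g)*(g + q) (J(q, g) = (g + q)*(2 + g) = (2 + g)*(g + q))
J(T, 12)*(l(1, -1) + P) = (12² + 2*12 + 2*11 + 12*11)*(-1 + 153) = (144 + 24 + 22 + 132)*152 = 322*152 = 48944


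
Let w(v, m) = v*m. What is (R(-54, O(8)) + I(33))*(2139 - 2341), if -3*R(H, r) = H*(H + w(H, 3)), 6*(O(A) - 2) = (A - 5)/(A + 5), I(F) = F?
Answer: 778710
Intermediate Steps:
O(A) = 2 + (-5 + A)/(6*(5 + A)) (O(A) = 2 + ((A - 5)/(A + 5))/6 = 2 + ((-5 + A)/(5 + A))/6 = 2 + (-5 + A)/(6*(5 + A)))
w(v, m) = m*v
R(H, r) = -4*H²/3 (R(H, r) = -H*(H + 3*H)/3 = -H*4*H/3 = -4*H²/3)
(R(-54, O(8)) + I(33))*(2139 - 2341) = (-4/3*(-54)² + 33)*(2139 - 2341) = (-4/3*2916 + 33)*(-202) = (-3888 + 33)*(-202) = -3855*(-202) = 778710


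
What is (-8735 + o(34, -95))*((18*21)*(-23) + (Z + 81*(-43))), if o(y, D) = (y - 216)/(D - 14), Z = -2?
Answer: 11593592007/109 ≈ 1.0636e+8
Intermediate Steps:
o(y, D) = (-216 + y)/(-14 + D)
(-8735 + o(34, -95))*((18*21)*(-23) + (Z + 81*(-43))) = (-8735 + (-216 + 34)/(-14 - 95))*((18*21)*(-23) + (-2 + 81*(-43))) = (-8735 - 182/(-109))*(378*(-23) + (-2 - 3483)) = (-8735 - 1/109*(-182))*(-8694 - 3485) = (-8735 + 182/109)*(-12179) = -951933/109*(-12179) = 11593592007/109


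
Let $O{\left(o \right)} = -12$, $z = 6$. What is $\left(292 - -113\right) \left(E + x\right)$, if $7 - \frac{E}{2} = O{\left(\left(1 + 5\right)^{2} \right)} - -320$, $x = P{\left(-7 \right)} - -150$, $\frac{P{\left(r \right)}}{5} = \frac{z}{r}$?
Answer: $- \frac{1293570}{7} \approx -1.848 \cdot 10^{5}$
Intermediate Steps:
$P{\left(r \right)} = \frac{30}{r}$ ($P{\left(r \right)} = 5 \frac{6}{r} = \frac{30}{r}$)
$x = \frac{1020}{7}$ ($x = \frac{30}{-7} - -150 = 30 \left(- \frac{1}{7}\right) + 150 = - \frac{30}{7} + 150 = \frac{1020}{7} \approx 145.71$)
$E = -602$ ($E = 14 - 2 \left(-12 - -320\right) = 14 - 2 \left(-12 + 320\right) = 14 - 616 = -602$)
$\left(292 - -113\right) \left(E + x\right) = \left(292 - -113\right) \left(-602 + \frac{1020}{7}\right) = \left(292 + 113\right) \left(- \frac{3194}{7}\right) = 405 \left(- \frac{3194}{7}\right) = - \frac{1293570}{7}$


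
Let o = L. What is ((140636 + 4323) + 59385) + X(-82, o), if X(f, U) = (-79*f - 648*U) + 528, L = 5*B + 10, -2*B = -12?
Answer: 185430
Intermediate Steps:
B = 6 (B = -1/2*(-12) = 6)
L = 40 (L = 5*6 + 10 = 30 + 10 = 40)
o = 40
X(f, U) = 528 - 648*U - 79*f (X(f, U) = (-648*U - 79*f) + 528 = 528 - 648*U - 79*f)
((140636 + 4323) + 59385) + X(-82, o) = ((140636 + 4323) + 59385) + (528 - 648*40 - 79*(-82)) = (144959 + 59385) + (528 - 25920 + 6478) = 204344 - 18914 = 185430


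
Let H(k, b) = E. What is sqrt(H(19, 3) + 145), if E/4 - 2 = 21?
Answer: sqrt(237) ≈ 15.395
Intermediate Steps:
E = 92 (E = 8 + 4*21 = 8 + 84 = 92)
H(k, b) = 92
sqrt(H(19, 3) + 145) = sqrt(92 + 145) = sqrt(237)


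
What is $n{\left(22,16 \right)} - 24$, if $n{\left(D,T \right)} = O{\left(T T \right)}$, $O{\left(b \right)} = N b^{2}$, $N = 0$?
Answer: $-24$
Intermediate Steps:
$O{\left(b \right)} = 0$ ($O{\left(b \right)} = 0 b^{2} = 0$)
$n{\left(D,T \right)} = 0$
$n{\left(22,16 \right)} - 24 = 0 - 24 = -24$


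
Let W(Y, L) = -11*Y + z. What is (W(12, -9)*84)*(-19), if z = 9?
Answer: 196308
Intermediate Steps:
W(Y, L) = 9 - 11*Y (W(Y, L) = -11*Y + 9 = 9 - 11*Y)
(W(12, -9)*84)*(-19) = ((9 - 11*12)*84)*(-19) = ((9 - 132)*84)*(-19) = -123*84*(-19) = -10332*(-19) = 196308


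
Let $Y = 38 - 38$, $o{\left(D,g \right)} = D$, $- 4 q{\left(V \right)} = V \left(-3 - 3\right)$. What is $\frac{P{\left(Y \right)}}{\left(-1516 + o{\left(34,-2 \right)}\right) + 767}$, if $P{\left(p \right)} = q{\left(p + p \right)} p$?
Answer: $0$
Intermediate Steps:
$q{\left(V \right)} = \frac{3 V}{2}$ ($q{\left(V \right)} = - \frac{V \left(-3 - 3\right)}{4} = - \frac{V \left(-6\right)}{4} = - \frac{\left(-6\right) V}{4} = \frac{3 V}{2}$)
$Y = 0$
$P{\left(p \right)} = 3 p^{2}$ ($P{\left(p \right)} = \frac{3 \left(p + p\right)}{2} p = \frac{3 \cdot 2 p}{2} p = 3 p p = 3 p^{2}$)
$\frac{P{\left(Y \right)}}{\left(-1516 + o{\left(34,-2 \right)}\right) + 767} = \frac{3 \cdot 0^{2}}{\left(-1516 + 34\right) + 767} = \frac{3 \cdot 0}{-1482 + 767} = \frac{0}{-715} = 0 \left(- \frac{1}{715}\right) = 0$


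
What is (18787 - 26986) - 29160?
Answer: -37359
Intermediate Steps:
(18787 - 26986) - 29160 = -8199 - 29160 = -37359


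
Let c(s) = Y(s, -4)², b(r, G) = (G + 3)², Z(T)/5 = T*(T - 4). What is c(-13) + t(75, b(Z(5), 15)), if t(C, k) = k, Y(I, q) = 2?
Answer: 328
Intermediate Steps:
Z(T) = 5*T*(-4 + T) (Z(T) = 5*(T*(T - 4)) = 5*(T*(-4 + T)) = 5*T*(-4 + T))
b(r, G) = (3 + G)²
c(s) = 4 (c(s) = 2² = 4)
c(-13) + t(75, b(Z(5), 15)) = 4 + (3 + 15)² = 4 + 18² = 4 + 324 = 328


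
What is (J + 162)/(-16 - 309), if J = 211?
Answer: -373/325 ≈ -1.1477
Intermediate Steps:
(J + 162)/(-16 - 309) = (211 + 162)/(-16 - 309) = 373/(-325) = 373*(-1/325) = -373/325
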